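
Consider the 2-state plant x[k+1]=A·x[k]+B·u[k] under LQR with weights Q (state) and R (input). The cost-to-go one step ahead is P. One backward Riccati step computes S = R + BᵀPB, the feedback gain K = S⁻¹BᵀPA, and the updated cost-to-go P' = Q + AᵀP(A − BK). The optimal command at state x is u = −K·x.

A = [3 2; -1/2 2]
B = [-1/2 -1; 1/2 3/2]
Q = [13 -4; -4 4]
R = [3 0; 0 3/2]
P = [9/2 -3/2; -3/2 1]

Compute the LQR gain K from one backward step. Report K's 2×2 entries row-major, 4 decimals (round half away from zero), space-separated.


BᵀP = [-3.0000 1.2500; -6.7500 3.0000]
S = R + BᵀPB = [3 0; 0 3/2] + [2.1250 4.8750; 4.8750 11.2500] = [5.1250 4.8750; 4.8750 12.7500]
BᵀPA = [-9.6250 -3.5000; -21.7500 -7.5000]
K = S⁻¹·BᵀPA = [-0.4014 -0.1939; -1.5524 -0.5141]
A−BK = [1.2469 1.3890; 2.0293 2.8681]
AᵀP(A−BK) = [7.6218 5.4521; 5.4521 5.4656]
P' = Q + AᵀP(A−BK) = [20.6218 1.4521; 1.4521 9.4656]
tr(P') = 30.0874

-0.4014 -0.1939 -1.5524 -0.5141


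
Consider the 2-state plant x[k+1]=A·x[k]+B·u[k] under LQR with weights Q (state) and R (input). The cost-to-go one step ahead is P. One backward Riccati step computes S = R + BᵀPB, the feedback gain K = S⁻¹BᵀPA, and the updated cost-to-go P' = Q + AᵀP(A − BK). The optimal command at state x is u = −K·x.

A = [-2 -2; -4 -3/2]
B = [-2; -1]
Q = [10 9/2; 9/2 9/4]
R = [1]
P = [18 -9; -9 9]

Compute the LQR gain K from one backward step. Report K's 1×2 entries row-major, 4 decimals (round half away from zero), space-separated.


0.3913 0.8804

BᵀP = [-27.0000 9.0000]
S = R + BᵀPB = [1] + [45.0000] = [46.0000]
BᵀPA = [18.0000 40.5000]
K = S⁻¹·BᵀPA = [0.3913 0.8804]
A−BK = [-1.2174 -0.2391; -3.6087 -0.6196]
AᵀP(A−BK) = [64.9565 11.1522; 11.1522 2.5924]
P' = Q + AᵀP(A−BK) = [74.9565 15.6522; 15.6522 4.8424]
tr(P') = 79.7989


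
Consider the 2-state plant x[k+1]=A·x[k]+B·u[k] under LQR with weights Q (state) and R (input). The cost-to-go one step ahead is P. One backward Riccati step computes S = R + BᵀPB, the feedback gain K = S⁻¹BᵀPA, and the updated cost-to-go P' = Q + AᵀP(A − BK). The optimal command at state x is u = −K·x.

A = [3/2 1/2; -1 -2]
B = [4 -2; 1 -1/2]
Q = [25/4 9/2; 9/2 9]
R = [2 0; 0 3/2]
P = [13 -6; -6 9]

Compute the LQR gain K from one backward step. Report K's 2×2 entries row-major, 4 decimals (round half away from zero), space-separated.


0.3695 0.2331 -0.2463 -0.1554

BᵀP = [46.0000 -15.0000; -23.0000 7.5000]
S = R + BᵀPB = [2 0; 0 3/2] + [169.0000 -84.5000; -84.5000 42.2500] = [171.0000 -84.5000; -84.5000 43.7500]
BᵀPA = [84.0000 53.0000; -42.0000 -26.5000]
K = S⁻¹·BᵀPA = [0.3695 0.2331; -0.2463 -0.1554]
A−BK = [-0.4707 -0.7434; -1.4927 -2.3109]
AᵀP(A−BK) = [14.8658 22.6386; 22.6386 34.7749]
P' = Q + AᵀP(A−BK) = [21.1158 27.1386; 27.1386 43.7749]
tr(P') = 64.8908


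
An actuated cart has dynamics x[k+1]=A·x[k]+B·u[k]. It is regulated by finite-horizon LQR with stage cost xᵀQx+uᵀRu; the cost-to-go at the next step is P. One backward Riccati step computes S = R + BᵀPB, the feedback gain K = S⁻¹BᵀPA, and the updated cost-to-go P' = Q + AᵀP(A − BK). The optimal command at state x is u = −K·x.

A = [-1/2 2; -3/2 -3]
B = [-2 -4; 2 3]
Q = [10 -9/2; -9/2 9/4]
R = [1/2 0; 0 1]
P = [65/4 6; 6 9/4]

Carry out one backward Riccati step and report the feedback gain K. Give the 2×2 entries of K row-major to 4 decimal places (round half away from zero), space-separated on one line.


0.1348 -0.2606 0.3013 -0.1948

BᵀP = [-20.5000 -7.5000; -47.0000 -17.2500]
S = R + BᵀPB = [1/2 0; 0 1] + [26.0000 59.5000; 59.5000 136.2500] = [26.5000 59.5000; 59.5000 137.2500]
BᵀPA = [21.5000 -18.5000; 49.3750 -42.2500]
K = S⁻¹·BᵀPA = [0.1348 -0.2606; 0.3013 -0.1948]
A−BK = [0.9748 0.6994; -2.6735 -1.8942]
AᵀP(A−BK) = [0.3498 0.0990; 0.0990 0.1961]
P' = Q + AᵀP(A−BK) = [10.3498 -4.4010; -4.4010 2.4461]
tr(P') = 12.7959


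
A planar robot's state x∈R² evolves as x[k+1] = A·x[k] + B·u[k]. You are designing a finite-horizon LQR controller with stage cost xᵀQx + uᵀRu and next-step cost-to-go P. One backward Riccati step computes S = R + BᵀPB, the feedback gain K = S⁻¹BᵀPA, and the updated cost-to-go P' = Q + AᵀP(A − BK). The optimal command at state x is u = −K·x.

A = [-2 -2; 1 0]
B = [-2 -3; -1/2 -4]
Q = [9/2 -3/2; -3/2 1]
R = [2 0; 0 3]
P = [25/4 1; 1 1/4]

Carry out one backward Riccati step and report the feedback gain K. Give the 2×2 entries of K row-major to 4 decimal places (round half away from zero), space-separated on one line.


0.4002 0.3838 0.2578 0.3126

BᵀP = [-13.0000 -2.1250; -22.7500 -4.0000]
S = R + BᵀPB = [2 0; 0 3] + [27.0625 47.5000; 47.5000 84.2500] = [29.0625 47.5000; 47.5000 87.2500]
BᵀPA = [23.8750 26.0000; 41.5000 45.5000]
K = S⁻¹·BᵀPA = [0.4002 0.3838; 0.2578 0.3126]
A−BK = [-0.4263 -0.2948; 2.2311 1.4421]
AᵀP(A−BK) = [0.9977 0.8662; 0.8662 0.8004]
P' = Q + AᵀP(A−BK) = [5.4977 -0.6338; -0.6338 1.8004]
tr(P') = 7.2982


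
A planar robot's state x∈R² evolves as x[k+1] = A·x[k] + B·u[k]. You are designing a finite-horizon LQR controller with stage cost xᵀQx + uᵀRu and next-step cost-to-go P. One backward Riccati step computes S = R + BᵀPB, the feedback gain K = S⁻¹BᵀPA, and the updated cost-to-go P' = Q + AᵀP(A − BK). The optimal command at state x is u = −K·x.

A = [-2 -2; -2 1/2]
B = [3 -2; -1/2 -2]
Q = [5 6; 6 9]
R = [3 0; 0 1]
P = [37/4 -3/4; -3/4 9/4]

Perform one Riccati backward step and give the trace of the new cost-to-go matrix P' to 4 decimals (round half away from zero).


BᵀP = [28.1250 -3.3750; -17.0000 -3.0000]
S = R + BᵀPB = [3 0; 0 1] + [86.0625 -49.5000; -49.5000 40.0000] = [89.0625 -49.5000; -49.5000 41.0000]
BᵀPA = [-49.5000 -57.9375; 40.0000 32.5000]
K = S⁻¹·BᵀPA = [-0.0412 -0.6382; 0.9259 0.0222]
A−BK = [-0.0247 -0.0410; -0.1689 0.2252]
AᵀP(A−BK) = [0.9259 0.0222; 0.0222 1.3660]
P' = Q + AᵀP(A−BK) = [5.9259 6.0222; 6.0222 10.3660]
tr(P') = 16.2919

16.2919


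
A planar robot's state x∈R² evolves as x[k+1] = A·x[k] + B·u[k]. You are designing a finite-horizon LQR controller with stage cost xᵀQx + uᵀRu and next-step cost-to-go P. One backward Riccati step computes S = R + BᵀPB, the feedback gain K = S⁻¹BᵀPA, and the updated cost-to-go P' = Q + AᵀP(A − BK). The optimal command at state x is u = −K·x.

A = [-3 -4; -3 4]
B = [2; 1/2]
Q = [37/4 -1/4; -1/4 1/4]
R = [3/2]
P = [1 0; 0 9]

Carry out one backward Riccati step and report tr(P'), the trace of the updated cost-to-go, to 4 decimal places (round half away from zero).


BᵀP = [2.0000 4.5000]
S = R + BᵀPB = [3/2] + [6.2500] = [7.7500]
BᵀPA = [-19.5000 10.0000]
K = S⁻¹·BᵀPA = [-2.5161 1.2903]
A−BK = [2.0323 -6.5806; -1.7419 3.3548]
AᵀP(A−BK) = [40.9355 -70.8387; -70.8387 147.0968]
P' = Q + AᵀP(A−BK) = [50.1855 -71.0887; -71.0887 147.3468]
tr(P') = 197.5323

197.5323


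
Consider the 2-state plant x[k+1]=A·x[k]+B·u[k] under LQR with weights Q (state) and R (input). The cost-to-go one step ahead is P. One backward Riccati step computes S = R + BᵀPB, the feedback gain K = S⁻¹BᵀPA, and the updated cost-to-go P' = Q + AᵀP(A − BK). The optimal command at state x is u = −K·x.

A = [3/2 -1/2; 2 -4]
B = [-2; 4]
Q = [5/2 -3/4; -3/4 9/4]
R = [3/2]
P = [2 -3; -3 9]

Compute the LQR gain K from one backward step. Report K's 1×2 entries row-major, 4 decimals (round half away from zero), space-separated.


0.2978 -0.7940

BᵀP = [-16.0000 42.0000]
S = R + BᵀPB = [3/2] + [200.0000] = [201.5000]
BᵀPA = [60.0000 -160.0000]
K = S⁻¹·BᵀPA = [0.2978 -0.7940]
A−BK = [2.0955 -2.0881; 0.8089 -0.8238]
AᵀP(A−BK) = [4.6340 -4.8573; -4.8573 5.4529]
P' = Q + AᵀP(A−BK) = [7.1340 -5.6073; -5.6073 7.7029]
tr(P') = 14.8368


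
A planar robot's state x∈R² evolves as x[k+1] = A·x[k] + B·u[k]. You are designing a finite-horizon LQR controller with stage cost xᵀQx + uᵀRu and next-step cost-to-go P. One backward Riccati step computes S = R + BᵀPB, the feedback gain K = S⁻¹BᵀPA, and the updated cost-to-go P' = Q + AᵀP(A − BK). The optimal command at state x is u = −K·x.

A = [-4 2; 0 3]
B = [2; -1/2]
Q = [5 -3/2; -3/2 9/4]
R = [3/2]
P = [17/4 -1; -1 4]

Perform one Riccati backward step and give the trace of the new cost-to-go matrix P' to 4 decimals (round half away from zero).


BᵀP = [9.0000 -4.0000]
S = R + BᵀPB = [3/2] + [20.0000] = [21.5000]
BᵀPA = [-36.0000 6.0000]
K = S⁻¹·BᵀPA = [-1.6744 0.2791]
A−BK = [-0.6512 1.4419; -0.8372 3.1395]
AᵀP(A−BK) = [7.7209 -11.9535; -11.9535 39.3256]
P' = Q + AᵀP(A−BK) = [12.7209 -13.4535; -13.4535 41.5756]
tr(P') = 54.2965

54.2965


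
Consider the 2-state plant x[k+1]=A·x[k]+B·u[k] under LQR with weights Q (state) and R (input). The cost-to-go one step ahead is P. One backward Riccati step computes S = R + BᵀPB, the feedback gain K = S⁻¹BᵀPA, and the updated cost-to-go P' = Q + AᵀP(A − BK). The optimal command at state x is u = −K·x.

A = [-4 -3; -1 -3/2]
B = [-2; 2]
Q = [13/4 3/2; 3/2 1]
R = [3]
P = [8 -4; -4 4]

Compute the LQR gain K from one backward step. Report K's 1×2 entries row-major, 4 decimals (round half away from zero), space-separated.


0.9639 0.5783

BᵀP = [-24.0000 16.0000]
S = R + BᵀPB = [3] + [80.0000] = [83.0000]
BᵀPA = [80.0000 48.0000]
K = S⁻¹·BᵀPA = [0.9639 0.5783]
A−BK = [-2.0723 -1.8434; -2.9277 -2.6566]
AᵀP(A−BK) = [22.8916 19.7349; 19.7349 17.2410]
P' = Q + AᵀP(A−BK) = [26.1416 21.2349; 21.2349 18.2410]
tr(P') = 44.3825


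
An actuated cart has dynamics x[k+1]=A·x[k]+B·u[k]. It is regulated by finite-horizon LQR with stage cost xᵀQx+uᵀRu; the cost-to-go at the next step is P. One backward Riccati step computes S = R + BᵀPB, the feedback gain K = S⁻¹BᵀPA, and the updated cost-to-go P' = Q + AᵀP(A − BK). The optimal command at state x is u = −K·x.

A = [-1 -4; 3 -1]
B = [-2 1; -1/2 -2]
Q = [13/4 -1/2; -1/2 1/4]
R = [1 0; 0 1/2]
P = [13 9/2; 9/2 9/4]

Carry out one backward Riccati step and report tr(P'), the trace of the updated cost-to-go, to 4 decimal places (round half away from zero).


BᵀP = [-28.2500 -10.1250; 4.0000 0.0000]
S = R + BᵀPB = [1 0; 0 1/2] + [61.5625 -8.0000; -8.0000 4.0000] = [62.5625 -8.0000; -8.0000 4.5000]
BᵀPA = [-2.1250 123.1250; -4.0000 -16.0000]
K = S⁻¹·BᵀPA = [-0.1911 1.9586; -1.2286 -0.0736]
A−BK = [-0.1536 -0.0092; 0.4473 -0.1678]
AᵀP(A−BK) = [0.9298 -0.3821; -0.3821 3.9173]
P' = Q + AᵀP(A−BK) = [4.1798 -0.8821; -0.8821 4.1673]
tr(P') = 8.3470

8.3470


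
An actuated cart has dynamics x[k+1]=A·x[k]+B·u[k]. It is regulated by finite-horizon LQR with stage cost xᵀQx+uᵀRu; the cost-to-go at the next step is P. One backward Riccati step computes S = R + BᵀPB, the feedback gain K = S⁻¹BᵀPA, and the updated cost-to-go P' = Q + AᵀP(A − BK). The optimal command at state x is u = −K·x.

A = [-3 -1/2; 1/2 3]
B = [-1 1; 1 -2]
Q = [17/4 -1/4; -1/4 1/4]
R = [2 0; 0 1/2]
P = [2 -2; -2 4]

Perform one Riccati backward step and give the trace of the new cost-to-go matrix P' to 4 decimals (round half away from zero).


BᵀP = [-4.0000 6.0000; 6.0000 -10.0000]
S = R + BᵀPB = [2 0; 0 1/2] + [10.0000 -16.0000; -16.0000 26.0000] = [12.0000 -16.0000; -16.0000 26.5000]
BᵀPA = [15.0000 20.0000; -23.0000 -33.0000]
K = S⁻¹·BᵀPA = [0.4758 0.0323; -0.5806 -1.2258]
A−BK = [-1.9435 0.7581; -1.1371 0.5161]
AᵀP(A−BK) = [4.5081 -1.1774; -1.1774 1.4032]
P' = Q + AᵀP(A−BK) = [8.7581 -1.4274; -1.4274 1.6532]
tr(P') = 10.4113

10.4113


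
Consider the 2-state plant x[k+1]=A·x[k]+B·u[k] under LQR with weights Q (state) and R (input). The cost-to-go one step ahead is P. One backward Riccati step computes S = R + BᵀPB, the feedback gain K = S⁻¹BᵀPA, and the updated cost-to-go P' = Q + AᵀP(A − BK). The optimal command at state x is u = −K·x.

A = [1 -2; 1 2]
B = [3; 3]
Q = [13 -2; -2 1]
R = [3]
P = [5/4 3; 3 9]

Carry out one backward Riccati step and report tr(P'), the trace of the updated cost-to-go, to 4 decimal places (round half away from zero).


BᵀP = [12.7500 36.0000]
S = R + BᵀPB = [3] + [146.2500] = [149.2500]
BᵀPA = [48.7500 46.5000]
K = S⁻¹·BᵀPA = [0.3266 0.3116]
A−BK = [0.0201 -2.9347; 0.0201 1.0653]
AᵀP(A−BK) = [0.3266 0.3116; 0.3116 2.5126]
P' = Q + AᵀP(A−BK) = [13.3266 -1.6884; -1.6884 3.5126]
tr(P') = 16.8392

16.8392


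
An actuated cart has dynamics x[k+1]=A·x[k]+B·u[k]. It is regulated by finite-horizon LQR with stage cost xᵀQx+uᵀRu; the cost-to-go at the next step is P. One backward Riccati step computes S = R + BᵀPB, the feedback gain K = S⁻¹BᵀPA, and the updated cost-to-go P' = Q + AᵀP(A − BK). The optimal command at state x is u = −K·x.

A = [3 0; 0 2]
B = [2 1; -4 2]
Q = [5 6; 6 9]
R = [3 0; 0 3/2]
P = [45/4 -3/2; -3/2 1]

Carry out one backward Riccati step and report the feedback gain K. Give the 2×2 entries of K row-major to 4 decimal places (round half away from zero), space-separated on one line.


BᵀP = [28.5000 -7.0000; 8.2500 0.5000]
S = R + BᵀPB = [3 0; 0 3/2] + [85.0000 14.5000; 14.5000 9.2500] = [88.0000 14.5000; 14.5000 10.7500]
BᵀPA = [85.5000 -14.0000; 24.7500 1.0000]
K = S⁻¹·BᵀPA = [0.7615 -0.2243; 1.2752 0.3955]
A−BK = [0.2018 0.0530; 0.4954 0.3119]
AᵀP(A−BK) = [4.5826 0.3853; 0.3853 0.4648]
P' = Q + AᵀP(A−BK) = [9.5826 6.3853; 6.3853 9.4648]
tr(P') = 19.0474

0.7615 -0.2243 1.2752 0.3955


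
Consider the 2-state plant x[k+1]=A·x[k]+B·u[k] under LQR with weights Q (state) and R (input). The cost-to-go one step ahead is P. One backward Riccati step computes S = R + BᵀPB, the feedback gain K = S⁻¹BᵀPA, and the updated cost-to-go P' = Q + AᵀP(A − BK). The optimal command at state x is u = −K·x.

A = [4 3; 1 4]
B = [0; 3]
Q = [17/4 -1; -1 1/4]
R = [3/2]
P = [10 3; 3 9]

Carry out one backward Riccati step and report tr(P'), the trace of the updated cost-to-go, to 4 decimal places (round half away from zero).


BᵀP = [9.0000 27.0000]
S = R + BᵀPB = [3/2] + [81.0000] = [82.5000]
BᵀPA = [63.0000 135.0000]
K = S⁻¹·BᵀPA = [0.7636 1.6364]
A−BK = [4.0000 3.0000; -1.2909 -0.9091]
AᵀP(A−BK) = [144.8909 109.9091; 109.9091 85.0909]
P' = Q + AᵀP(A−BK) = [149.1409 108.9091; 108.9091 85.3409]
tr(P') = 234.4818

234.4818


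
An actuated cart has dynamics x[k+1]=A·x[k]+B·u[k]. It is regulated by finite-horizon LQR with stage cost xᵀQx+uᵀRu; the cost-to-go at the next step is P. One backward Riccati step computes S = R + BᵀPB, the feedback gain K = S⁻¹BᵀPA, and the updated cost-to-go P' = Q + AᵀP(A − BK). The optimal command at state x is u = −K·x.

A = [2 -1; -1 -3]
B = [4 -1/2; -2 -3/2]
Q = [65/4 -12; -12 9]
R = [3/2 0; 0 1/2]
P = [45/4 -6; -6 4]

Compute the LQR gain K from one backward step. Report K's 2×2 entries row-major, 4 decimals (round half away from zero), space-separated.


0.4958 0.0329 0.0247 1.5042

BᵀP = [57.0000 -32.0000; 3.3750 -3.0000]
S = R + BᵀPB = [3/2 0; 0 1/2] + [292.0000 19.5000; 19.5000 2.8125] = [293.5000 19.5000; 19.5000 3.3125]
BᵀPA = [146.0000 39.0000; 9.7500 5.6250]
K = S⁻¹·BᵀPA = [0.4958 0.0329; 0.0247 1.5042]
A−BK = [0.0291 -0.3797; 0.0287 -0.6778]
AᵀP(A−BK) = [0.3719 0.0247; 0.0247 1.5042]
P' = Q + AᵀP(A−BK) = [16.6219 -11.9753; -11.9753 10.5042]
tr(P') = 27.1260


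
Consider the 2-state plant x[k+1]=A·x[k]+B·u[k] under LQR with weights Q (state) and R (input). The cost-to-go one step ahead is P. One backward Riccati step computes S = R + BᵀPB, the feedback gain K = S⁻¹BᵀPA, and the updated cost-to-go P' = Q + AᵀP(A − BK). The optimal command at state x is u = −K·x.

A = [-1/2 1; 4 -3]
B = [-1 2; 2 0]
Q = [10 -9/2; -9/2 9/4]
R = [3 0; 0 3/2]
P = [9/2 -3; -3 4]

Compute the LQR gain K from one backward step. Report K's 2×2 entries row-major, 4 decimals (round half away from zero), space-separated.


1.4403 -1.1194 0.0896 0.1791

BᵀP = [-10.5000 11.0000; 9.0000 -6.0000]
S = R + BᵀPB = [3 0; 0 3/2] + [32.5000 -21.0000; -21.0000 18.0000] = [35.5000 -21.0000; -21.0000 19.5000]
BᵀPA = [49.2500 -43.5000; -28.5000 27.0000]
K = S⁻¹·BᵀPA = [1.4403 -1.1194; 0.0896 0.1791]
A−BK = [0.7612 -0.4776; 1.1194 -0.7612]
AᵀP(A−BK) = [8.7425 -6.5149; -6.5149 4.9701]
P' = Q + AᵀP(A−BK) = [18.7425 -11.0149; -11.0149 7.2201]
tr(P') = 25.9627


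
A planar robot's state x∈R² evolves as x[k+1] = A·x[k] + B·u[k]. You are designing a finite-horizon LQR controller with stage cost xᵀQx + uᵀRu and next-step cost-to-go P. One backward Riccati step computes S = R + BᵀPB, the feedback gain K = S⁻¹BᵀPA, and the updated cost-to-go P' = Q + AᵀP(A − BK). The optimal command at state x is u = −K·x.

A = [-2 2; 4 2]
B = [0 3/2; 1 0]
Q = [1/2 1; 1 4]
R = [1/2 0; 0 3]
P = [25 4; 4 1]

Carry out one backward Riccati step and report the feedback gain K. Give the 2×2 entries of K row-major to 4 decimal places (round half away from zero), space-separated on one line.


1.3050 1.3333 -0.9929 1.3333

BᵀP = [4.0000 1.0000; 37.5000 6.0000]
S = R + BᵀPB = [1/2 0; 0 3] + [1.0000 6.0000; 6.0000 56.2500] = [1.5000 6.0000; 6.0000 59.2500]
BᵀPA = [-4.0000 10.0000; -51.0000 87.0000]
K = S⁻¹·BᵀPA = [1.3050 1.3333; -0.9929 1.3333]
A−BK = [-0.5106 0.0000; 2.6950 0.6667]
AᵀP(A−BK) = [6.5816 -2.6667; -2.6667 6.6667]
P' = Q + AᵀP(A−BK) = [7.0816 -1.6667; -1.6667 10.6667]
tr(P') = 17.7482


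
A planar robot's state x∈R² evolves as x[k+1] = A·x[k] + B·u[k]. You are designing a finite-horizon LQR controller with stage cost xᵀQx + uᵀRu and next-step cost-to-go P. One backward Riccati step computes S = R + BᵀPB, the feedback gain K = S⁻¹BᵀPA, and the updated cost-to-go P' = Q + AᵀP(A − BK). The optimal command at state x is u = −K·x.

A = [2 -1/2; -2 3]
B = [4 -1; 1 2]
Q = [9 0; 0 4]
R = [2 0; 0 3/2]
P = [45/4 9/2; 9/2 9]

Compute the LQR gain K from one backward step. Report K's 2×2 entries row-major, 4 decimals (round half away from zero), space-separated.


0.2192 0.2216 -1.0565 1.3212

BᵀP = [49.5000 27.0000; -2.2500 13.5000]
S = R + BᵀPB = [2 0; 0 3/2] + [225.0000 4.5000; 4.5000 29.2500] = [227.0000 4.5000; 4.5000 30.7500]
BᵀPA = [45.0000 56.2500; -31.5000 41.6250]
K = S⁻¹·BᵀPA = [0.2192 0.2216; -1.0565 1.3212]
A−BK = [0.0668 -0.0652; -0.1063 0.1359]
AᵀP(A−BK) = [1.8582 -2.1036; -2.1036 2.8511]
P' = Q + AᵀP(A−BK) = [10.8582 -2.1036; -2.1036 6.8511]
tr(P') = 17.7092


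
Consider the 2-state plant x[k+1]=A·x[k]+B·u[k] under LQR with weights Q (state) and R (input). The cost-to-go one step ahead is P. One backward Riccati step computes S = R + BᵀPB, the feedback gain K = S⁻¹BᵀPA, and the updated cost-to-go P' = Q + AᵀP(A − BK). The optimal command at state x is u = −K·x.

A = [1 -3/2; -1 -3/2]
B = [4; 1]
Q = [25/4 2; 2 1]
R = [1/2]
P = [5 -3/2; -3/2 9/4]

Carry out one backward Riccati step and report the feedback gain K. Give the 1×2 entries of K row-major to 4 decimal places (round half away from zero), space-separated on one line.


BᵀP = [18.5000 -3.7500]
S = R + BᵀPB = [1/2] + [70.2500] = [70.7500]
BᵀPA = [22.2500 -22.1250]
K = S⁻¹·BᵀPA = [0.3145 -0.3127]
A−BK = [-0.2580 -0.2491; -1.3145 -1.1873]
AᵀP(A−BK) = [3.2527 2.8330; 2.8330 2.6436]
P' = Q + AᵀP(A−BK) = [9.5027 4.8330; 4.8330 3.6436]
tr(P') = 13.1462

0.3145 -0.3127


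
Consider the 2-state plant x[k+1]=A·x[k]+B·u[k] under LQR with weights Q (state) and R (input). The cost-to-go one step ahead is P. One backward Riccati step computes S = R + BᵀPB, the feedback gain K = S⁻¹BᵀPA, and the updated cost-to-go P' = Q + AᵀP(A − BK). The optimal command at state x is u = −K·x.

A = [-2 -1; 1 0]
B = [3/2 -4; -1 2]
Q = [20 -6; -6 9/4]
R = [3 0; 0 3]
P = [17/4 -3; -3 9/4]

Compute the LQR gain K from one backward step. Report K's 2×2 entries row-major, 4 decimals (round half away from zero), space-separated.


BᵀP = [9.3750 -6.7500; -23.0000 16.5000]
S = R + BᵀPB = [3 0; 0 3] + [20.8125 -51.0000; -51.0000 125.0000] = [23.8125 -51.0000; -51.0000 128.0000]
BᵀPA = [-25.5000 -9.3750; 62.5000 23.0000]
K = S⁻¹·BᵀPA = [-0.1711 -0.0604; 0.4201 0.1556]
A−BK = [-0.0629 -0.2869; -0.0113 -0.3716]
AᵀP(A−BK) = [0.6301 0.2334; 0.2334 0.1044]
P' = Q + AᵀP(A−BK) = [20.6301 -5.7666; -5.7666 2.3544]
tr(P') = 22.9846

-0.1711 -0.0604 0.4201 0.1556


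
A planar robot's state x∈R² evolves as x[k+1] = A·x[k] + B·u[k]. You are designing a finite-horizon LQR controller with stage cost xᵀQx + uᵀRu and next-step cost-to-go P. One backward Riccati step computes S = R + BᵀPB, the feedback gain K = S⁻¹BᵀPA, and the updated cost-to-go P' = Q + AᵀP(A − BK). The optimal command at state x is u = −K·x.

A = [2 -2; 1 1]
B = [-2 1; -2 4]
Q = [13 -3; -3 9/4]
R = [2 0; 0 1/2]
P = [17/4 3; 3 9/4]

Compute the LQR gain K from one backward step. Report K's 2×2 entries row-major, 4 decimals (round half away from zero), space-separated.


-0.2482 0.2268 0.4707 -0.1187

BᵀP = [-14.5000 -10.5000; 16.2500 12.0000]
S = R + BᵀPB = [2 0; 0 1/2] + [50.0000 -56.5000; -56.5000 64.2500] = [52.0000 -56.5000; -56.5000 64.7500]
BᵀPA = [-39.5000 18.5000; 44.5000 -20.5000]
K = S⁻¹·BᵀPA = [-0.2482 0.2268; 0.4707 -0.1187]
A−BK = [1.0329 -1.4278; -1.3791 1.9285]
AᵀP(A−BK) = [0.5007 -0.5093; -0.5093 0.6209]
P' = Q + AᵀP(A−BK) = [13.5007 -3.5093; -3.5093 2.8709]
tr(P') = 16.3716


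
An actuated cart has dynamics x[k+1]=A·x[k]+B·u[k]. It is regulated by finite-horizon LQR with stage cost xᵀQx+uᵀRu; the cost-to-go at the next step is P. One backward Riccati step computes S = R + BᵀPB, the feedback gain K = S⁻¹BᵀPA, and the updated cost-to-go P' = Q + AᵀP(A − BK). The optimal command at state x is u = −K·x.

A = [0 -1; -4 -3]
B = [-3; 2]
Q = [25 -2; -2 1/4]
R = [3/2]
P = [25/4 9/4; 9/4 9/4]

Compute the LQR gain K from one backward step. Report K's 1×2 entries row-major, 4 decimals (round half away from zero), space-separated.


BᵀP = [-14.2500 -2.2500]
S = R + BᵀPB = [3/2] + [38.2500] = [39.7500]
BᵀPA = [9.0000 21.0000]
K = S⁻¹·BᵀPA = [0.2264 0.5283]
A−BK = [0.6792 0.5849; -4.4528 -4.0566]
AᵀP(A−BK) = [33.9623 31.2453; 31.2453 28.9057]
P' = Q + AᵀP(A−BK) = [58.9623 29.2453; 29.2453 29.1557]
tr(P') = 88.1179

0.2264 0.5283


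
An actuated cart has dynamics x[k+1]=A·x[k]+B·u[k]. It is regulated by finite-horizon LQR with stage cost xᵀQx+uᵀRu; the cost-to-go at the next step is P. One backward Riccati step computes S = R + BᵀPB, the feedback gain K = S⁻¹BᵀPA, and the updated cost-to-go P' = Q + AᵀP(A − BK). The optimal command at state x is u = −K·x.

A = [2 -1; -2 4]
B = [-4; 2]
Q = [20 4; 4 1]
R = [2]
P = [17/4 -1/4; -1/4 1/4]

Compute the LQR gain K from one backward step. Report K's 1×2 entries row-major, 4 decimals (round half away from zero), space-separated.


BᵀP = [-17.5000 1.5000]
S = R + BᵀPB = [2] + [73.0000] = [75.0000]
BᵀPA = [-38.0000 23.5000]
K = S⁻¹·BᵀPA = [-0.5067 0.3133]
A−BK = [-0.0267 0.2533; -0.9867 3.3733]
AᵀP(A−BK) = [0.7467 -1.0933; -1.0933 2.8867]
P' = Q + AᵀP(A−BK) = [20.7467 2.9067; 2.9067 3.8867]
tr(P') = 24.6333

-0.5067 0.3133


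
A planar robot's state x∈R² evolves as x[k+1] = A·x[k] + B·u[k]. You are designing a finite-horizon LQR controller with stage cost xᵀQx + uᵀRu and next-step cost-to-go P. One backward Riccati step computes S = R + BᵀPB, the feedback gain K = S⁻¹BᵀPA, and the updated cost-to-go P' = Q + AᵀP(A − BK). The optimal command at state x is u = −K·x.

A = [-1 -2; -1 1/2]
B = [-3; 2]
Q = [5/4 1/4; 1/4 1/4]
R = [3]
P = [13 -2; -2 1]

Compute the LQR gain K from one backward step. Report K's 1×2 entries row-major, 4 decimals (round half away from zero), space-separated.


0.2365 0.6081

BᵀP = [-43.0000 8.0000]
S = R + BᵀPB = [3] + [145.0000] = [148.0000]
BᵀPA = [35.0000 90.0000]
K = S⁻¹·BᵀPA = [0.2365 0.6081]
A−BK = [-0.2905 -0.1757; -1.4730 -0.7162]
AᵀP(A−BK) = [1.7230 1.2162; 1.2162 1.5203]
P' = Q + AᵀP(A−BK) = [2.9730 1.4662; 1.4662 1.7703]
tr(P') = 4.7432


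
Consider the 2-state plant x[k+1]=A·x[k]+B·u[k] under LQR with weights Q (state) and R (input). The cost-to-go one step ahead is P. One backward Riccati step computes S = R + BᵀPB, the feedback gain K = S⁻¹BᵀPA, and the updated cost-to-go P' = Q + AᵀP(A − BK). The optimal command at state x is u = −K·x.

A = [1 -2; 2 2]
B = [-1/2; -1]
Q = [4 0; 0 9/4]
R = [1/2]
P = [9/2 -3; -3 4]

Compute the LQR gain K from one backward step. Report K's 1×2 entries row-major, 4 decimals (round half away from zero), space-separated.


BᵀP = [0.7500 -2.5000]
S = R + BᵀPB = [1/2] + [2.1250] = [2.6250]
BᵀPA = [-4.2500 -6.5000]
K = S⁻¹·BᵀPA = [-1.6190 -2.4762]
A−BK = [0.1905 -3.2381; 0.3810 -0.4762]
AᵀP(A−BK) = [1.6190 2.4762; 2.4762 41.9048]
P' = Q + AᵀP(A−BK) = [5.6190 2.4762; 2.4762 44.1548]
tr(P') = 49.7738

-1.6190 -2.4762


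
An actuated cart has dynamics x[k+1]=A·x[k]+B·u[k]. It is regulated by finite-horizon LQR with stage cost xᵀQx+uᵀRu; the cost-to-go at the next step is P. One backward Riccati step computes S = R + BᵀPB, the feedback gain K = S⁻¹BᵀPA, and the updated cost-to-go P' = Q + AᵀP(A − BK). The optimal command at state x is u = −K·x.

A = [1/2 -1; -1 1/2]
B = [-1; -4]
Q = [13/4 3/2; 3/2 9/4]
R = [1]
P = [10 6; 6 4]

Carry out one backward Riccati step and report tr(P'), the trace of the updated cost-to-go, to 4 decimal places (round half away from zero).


6.4959

BᵀP = [-34.0000 -22.0000]
S = R + BᵀPB = [1] + [122.0000] = [123.0000]
BᵀPA = [5.0000 23.0000]
K = S⁻¹·BᵀPA = [0.0407 0.1870]
A−BK = [0.5407 -0.8130; -0.8374 1.2480]
AᵀP(A−BK) = [0.2967 -0.4350; -0.4350 0.6992]
P' = Q + AᵀP(A−BK) = [3.5467 1.0650; 1.0650 2.9492]
tr(P') = 6.4959


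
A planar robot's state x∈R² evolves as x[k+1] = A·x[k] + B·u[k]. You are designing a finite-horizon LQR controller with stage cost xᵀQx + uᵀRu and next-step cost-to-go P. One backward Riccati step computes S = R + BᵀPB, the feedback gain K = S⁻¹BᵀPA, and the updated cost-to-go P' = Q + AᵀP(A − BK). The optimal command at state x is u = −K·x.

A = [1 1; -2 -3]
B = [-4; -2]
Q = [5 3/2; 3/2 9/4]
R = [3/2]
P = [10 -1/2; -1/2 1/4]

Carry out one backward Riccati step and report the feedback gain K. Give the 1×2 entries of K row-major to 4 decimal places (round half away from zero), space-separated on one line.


BᵀP = [-39.0000 1.5000]
S = R + BᵀPB = [3/2] + [153.0000] = [154.5000]
BᵀPA = [-42.0000 -43.5000]
K = S⁻¹·BᵀPA = [-0.2718 -0.2816]
A−BK = [-0.0874 -0.1262; -2.5437 -3.5631]
AᵀP(A−BK) = [1.5825 2.1748; 2.1748 3.0024]
P' = Q + AᵀP(A−BK) = [6.5825 3.6748; 3.6748 5.2524]
tr(P') = 11.8350

-0.2718 -0.2816


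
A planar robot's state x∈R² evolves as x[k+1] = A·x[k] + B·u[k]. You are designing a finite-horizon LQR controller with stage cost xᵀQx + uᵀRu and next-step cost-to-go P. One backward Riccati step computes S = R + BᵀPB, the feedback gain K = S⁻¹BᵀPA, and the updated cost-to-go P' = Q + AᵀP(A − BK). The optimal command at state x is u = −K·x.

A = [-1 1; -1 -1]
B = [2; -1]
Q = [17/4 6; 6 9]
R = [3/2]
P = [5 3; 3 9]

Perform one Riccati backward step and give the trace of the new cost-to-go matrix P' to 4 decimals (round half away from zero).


BᵀP = [7.0000 -3.0000]
S = R + BᵀPB = [3/2] + [17.0000] = [18.5000]
BᵀPA = [-4.0000 10.0000]
K = S⁻¹·BᵀPA = [-0.2162 0.5405]
A−BK = [-0.5676 -0.0811; -1.2162 -0.4595]
AᵀP(A−BK) = [19.1351 6.1622; 6.1622 2.5946]
P' = Q + AᵀP(A−BK) = [23.3851 12.1622; 12.1622 11.5946]
tr(P') = 34.9797

34.9797


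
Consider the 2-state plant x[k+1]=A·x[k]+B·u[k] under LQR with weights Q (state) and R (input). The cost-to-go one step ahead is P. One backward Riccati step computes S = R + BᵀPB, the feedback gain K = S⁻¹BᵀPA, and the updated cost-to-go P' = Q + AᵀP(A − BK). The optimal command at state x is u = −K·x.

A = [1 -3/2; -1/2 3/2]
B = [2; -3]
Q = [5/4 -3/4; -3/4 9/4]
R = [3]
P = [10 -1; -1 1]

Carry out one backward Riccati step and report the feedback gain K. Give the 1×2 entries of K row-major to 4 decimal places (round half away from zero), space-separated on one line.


BᵀP = [23.0000 -5.0000]
S = R + BᵀPB = [3] + [61.0000] = [64.0000]
BᵀPA = [25.5000 -42.0000]
K = S⁻¹·BᵀPA = [0.3984 -0.6563]
A−BK = [0.2031 -0.1875; 0.6953 -0.4688]
AᵀP(A−BK) = [1.0898 -1.2656; -1.2656 1.6875]
P' = Q + AᵀP(A−BK) = [2.3398 -2.0156; -2.0156 3.9375]
tr(P') = 6.2773

0.3984 -0.6563


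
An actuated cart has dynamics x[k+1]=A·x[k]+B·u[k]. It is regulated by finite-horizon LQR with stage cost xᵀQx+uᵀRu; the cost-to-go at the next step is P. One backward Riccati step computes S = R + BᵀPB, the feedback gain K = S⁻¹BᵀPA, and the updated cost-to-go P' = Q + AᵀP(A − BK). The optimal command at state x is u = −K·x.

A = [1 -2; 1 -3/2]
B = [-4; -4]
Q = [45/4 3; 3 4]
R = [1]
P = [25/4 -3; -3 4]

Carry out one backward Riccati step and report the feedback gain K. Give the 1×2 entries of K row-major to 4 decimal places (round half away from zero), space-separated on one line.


-0.2464 0.4638

BᵀP = [-13.0000 -4.0000]
S = R + BᵀPB = [1] + [68.0000] = [69.0000]
BᵀPA = [-17.0000 32.0000]
K = S⁻¹·BᵀPA = [-0.2464 0.4638]
A−BK = [0.0145 -0.1449; 0.0145 0.3551]
AᵀP(A−BK) = [0.0616 -0.1159; -0.1159 1.1594]
P' = Q + AᵀP(A−BK) = [11.3116 2.8841; 2.8841 5.1594]
tr(P') = 16.4710


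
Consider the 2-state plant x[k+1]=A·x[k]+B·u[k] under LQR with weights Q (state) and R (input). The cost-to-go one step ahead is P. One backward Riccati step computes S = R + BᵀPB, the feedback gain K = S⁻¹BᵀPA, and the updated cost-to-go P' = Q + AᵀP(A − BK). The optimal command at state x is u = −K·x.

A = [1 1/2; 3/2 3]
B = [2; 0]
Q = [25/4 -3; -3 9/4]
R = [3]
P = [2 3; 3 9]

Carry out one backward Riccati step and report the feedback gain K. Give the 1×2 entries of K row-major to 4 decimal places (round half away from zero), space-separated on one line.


BᵀP = [4.0000 6.0000]
S = R + BᵀPB = [3] + [8.0000] = [11.0000]
BᵀPA = [13.0000 20.0000]
K = S⁻¹·BᵀPA = [1.1818 1.8182]
A−BK = [-1.3636 -3.1364; 1.5000 3.0000]
AᵀP(A−BK) = [15.8864 29.1136; 29.1136 54.1364]
P' = Q + AᵀP(A−BK) = [22.1364 26.1136; 26.1136 56.3864]
tr(P') = 78.5227

1.1818 1.8182


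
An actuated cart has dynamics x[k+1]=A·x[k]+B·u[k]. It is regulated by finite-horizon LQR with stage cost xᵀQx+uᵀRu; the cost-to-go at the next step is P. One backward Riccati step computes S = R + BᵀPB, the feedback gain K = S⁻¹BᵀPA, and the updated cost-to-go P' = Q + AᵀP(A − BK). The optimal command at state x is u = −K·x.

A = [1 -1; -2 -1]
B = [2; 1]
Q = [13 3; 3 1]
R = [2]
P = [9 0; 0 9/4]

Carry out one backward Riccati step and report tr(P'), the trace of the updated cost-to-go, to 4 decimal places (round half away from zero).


BᵀP = [18.0000 2.2500]
S = R + BᵀPB = [2] + [38.2500] = [40.2500]
BᵀPA = [13.5000 -20.2500]
K = S⁻¹·BᵀPA = [0.3354 -0.5031]
A−BK = [0.3292 0.0062; -2.3354 -0.4969]
AᵀP(A−BK) = [13.4720 2.2919; 2.2919 1.0621]
P' = Q + AᵀP(A−BK) = [26.4720 5.2919; 5.2919 2.0621]
tr(P') = 28.5342

28.5342


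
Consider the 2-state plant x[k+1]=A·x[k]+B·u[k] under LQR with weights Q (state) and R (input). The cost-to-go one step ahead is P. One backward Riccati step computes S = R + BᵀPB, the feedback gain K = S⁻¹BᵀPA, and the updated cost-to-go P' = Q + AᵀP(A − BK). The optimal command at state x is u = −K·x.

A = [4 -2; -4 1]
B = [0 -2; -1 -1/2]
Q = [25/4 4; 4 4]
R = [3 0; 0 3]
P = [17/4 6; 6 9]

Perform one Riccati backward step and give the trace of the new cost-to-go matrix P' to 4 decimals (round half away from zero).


BᵀP = [-6.0000 -9.0000; -11.5000 -16.5000]
S = R + BᵀPB = [3 0; 0 3] + [9.0000 16.5000; 16.5000 31.2500] = [12.0000 16.5000; 16.5000 34.2500]
BᵀPA = [12.0000 3.0000; 20.0000 6.5000]
K = S⁻¹·BᵀPA = [0.5838 -0.0324; 0.3027 0.2054]
A−BK = [4.6054 -1.5892; -3.2649 1.0703]
AᵀP(A−BK) = [6.9405 -1.7189; -1.7189 0.7622]
P' = Q + AᵀP(A−BK) = [13.1905 2.2811; 2.2811 4.7622]
tr(P') = 17.9527

17.9527


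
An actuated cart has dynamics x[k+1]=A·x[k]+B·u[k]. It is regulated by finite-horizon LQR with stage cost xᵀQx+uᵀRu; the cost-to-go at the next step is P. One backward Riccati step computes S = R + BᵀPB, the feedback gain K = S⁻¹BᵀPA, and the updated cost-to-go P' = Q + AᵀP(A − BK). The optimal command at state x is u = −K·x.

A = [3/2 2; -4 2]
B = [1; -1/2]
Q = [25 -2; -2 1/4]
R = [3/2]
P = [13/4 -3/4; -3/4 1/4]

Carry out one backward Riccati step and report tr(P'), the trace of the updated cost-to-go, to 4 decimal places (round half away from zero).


33.7640

BᵀP = [3.6250 -0.8750]
S = R + BᵀPB = [3/2] + [4.0625] = [5.5625]
BᵀPA = [8.9375 5.5000]
K = S⁻¹·BᵀPA = [1.6067 0.9888]
A−BK = [-0.1067 1.0112; -3.1966 2.4944]
AᵀP(A−BK) = [5.9522 2.6629; 2.6629 2.5618]
P' = Q + AᵀP(A−BK) = [30.9522 0.6629; 0.6629 2.8118]
tr(P') = 33.7640


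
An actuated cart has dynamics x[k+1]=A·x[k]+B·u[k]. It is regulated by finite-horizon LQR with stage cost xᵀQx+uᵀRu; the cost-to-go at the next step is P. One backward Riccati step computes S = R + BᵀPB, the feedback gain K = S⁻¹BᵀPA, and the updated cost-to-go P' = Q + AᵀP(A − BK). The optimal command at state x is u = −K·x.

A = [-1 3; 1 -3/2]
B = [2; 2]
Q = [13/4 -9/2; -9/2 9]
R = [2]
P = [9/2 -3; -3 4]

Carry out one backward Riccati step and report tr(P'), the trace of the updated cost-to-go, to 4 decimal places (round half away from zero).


BᵀP = [3.0000 2.0000]
S = R + BᵀPB = [2] + [10.0000] = [12.0000]
BᵀPA = [-1.0000 6.0000]
K = S⁻¹·BᵀPA = [-0.0833 0.5000]
A−BK = [-0.8333 2.0000; 1.1667 -2.5000]
AᵀP(A−BK) = [14.4167 -32.5000; -32.5000 73.5000]
P' = Q + AᵀP(A−BK) = [17.6667 -37.0000; -37.0000 82.5000]
tr(P') = 100.1667

100.1667


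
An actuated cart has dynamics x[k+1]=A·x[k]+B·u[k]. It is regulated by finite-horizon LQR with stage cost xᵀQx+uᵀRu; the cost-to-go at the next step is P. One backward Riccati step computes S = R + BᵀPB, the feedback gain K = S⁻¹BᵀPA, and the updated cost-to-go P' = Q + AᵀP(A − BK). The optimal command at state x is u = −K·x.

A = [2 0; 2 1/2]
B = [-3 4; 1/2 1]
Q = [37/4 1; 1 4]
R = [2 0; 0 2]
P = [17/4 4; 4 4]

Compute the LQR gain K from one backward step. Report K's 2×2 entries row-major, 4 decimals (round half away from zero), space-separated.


-0.1818 0.0000 0.6827 0.0943

BᵀP = [-10.7500 -10.0000; 21.0000 20.0000]
S = R + BᵀPB = [2 0; 0 2] + [27.2500 -53.0000; -53.0000 104.0000] = [29.2500 -53.0000; -53.0000 106.0000]
BᵀPA = [-41.5000 -5.0000; 82.0000 10.0000]
K = S⁻¹·BᵀPA = [-0.1818 0.0000; 0.6827 0.0943]
A−BK = [-1.2762 -0.3774; 1.4082 0.4057]
AᵀP(A−BK) = [1.4751 0.2642; 0.2642 0.0566]
P' = Q + AᵀP(A−BK) = [10.7251 1.2642; 1.2642 4.0566]
tr(P') = 14.7817


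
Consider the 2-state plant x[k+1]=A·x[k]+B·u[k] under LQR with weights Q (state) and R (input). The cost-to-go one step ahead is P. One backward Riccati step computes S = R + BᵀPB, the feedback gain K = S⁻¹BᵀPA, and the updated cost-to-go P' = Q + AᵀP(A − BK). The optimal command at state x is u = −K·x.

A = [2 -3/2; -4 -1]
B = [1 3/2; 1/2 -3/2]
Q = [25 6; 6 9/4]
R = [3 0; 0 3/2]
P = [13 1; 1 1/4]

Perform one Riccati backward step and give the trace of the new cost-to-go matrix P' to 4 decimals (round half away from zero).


BᵀP = [13.5000 1.1250; 18.0000 1.1250]
S = R + BᵀPB = [3 0; 0 3/2] + [14.0625 18.5625; 18.5625 25.3125] = [17.0625 18.5625; 18.5625 26.8125]
BᵀPA = [22.5000 -21.3750; 31.5000 -28.1250]
K = S⁻¹·BᵀPA = [0.1644 -0.4521; 1.0610 -0.7360]
A−BK = [0.2441 0.0560; -2.4907 -1.8780]
AᵀP(A−BK) = [2.8792 -0.6451; -0.6451 2.1376]
P' = Q + AᵀP(A−BK) = [27.8792 5.3549; 5.3549 4.3876]
tr(P') = 32.2668

32.2668


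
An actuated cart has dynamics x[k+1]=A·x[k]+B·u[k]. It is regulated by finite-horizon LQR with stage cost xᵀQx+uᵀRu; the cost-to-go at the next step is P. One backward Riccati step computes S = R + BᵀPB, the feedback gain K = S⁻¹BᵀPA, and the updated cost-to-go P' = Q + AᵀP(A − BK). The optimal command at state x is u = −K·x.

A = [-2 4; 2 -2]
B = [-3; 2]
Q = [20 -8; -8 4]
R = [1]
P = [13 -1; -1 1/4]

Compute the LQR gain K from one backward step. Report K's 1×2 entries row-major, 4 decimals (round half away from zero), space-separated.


0.6794 -1.3053

BᵀP = [-41.0000 3.5000]
S = R + BᵀPB = [1] + [130.0000] = [131.0000]
BᵀPA = [89.0000 -171.0000]
K = S⁻¹·BᵀPA = [0.6794 -1.3053]
A−BK = [0.0382 0.0840; 0.6412 0.6107]
AᵀP(A−BK) = [0.5344 -0.8244; -0.8244 1.7863]
P' = Q + AᵀP(A−BK) = [20.5344 -8.8244; -8.8244 5.7863]
tr(P') = 26.3206


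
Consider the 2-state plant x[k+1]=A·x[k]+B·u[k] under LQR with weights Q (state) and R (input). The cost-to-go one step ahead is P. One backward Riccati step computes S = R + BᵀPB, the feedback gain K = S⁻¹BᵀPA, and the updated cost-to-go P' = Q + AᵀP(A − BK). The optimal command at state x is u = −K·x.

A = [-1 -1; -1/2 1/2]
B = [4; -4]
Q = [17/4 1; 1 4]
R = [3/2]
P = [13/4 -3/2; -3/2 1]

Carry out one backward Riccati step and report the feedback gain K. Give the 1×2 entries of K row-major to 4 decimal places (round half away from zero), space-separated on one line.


BᵀP = [19.0000 -10.0000]
S = R + BᵀPB = [3/2] + [116.0000] = [117.5000]
BᵀPA = [-14.0000 -24.0000]
K = S⁻¹·BᵀPA = [-0.1191 -0.2043]
A−BK = [-0.5234 -0.1830; -0.9766 -0.3170]
AᵀP(A−BK) = [0.3319 0.1404; 0.1404 0.0979]
P' = Q + AᵀP(A−BK) = [4.5819 1.1404; 1.1404 4.0979]
tr(P') = 8.6798

-0.1191 -0.2043


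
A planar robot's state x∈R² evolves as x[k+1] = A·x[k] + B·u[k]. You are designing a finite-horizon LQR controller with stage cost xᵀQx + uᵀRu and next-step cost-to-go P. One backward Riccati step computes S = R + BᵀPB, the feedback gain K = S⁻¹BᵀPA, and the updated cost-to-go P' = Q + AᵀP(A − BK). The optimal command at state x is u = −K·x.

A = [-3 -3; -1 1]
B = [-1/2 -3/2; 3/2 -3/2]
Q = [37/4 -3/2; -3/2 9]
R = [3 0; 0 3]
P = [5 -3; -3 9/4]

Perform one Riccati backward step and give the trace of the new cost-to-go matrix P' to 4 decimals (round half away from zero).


BᵀP = [-7.0000 4.8750; -3.0000 1.1250]
S = R + BᵀPB = [3 0; 0 3] + [10.8125 3.1875; 3.1875 2.8125] = [13.8125 3.1875; 3.1875 5.8125]
BᵀPA = [16.1250 25.8750; 7.8750 10.1250]
K = S⁻¹·BᵀPA = [0.9786 1.6845; 0.8182 0.8182]
A−BK = [-1.2834 -0.9305; -1.2406 -0.2995]
AᵀP(A−BK) = [7.0267 9.1444; 9.1444 13.3797]
P' = Q + AᵀP(A−BK) = [16.2767 7.6444; 7.6444 22.3797]
tr(P') = 38.6564

38.6564


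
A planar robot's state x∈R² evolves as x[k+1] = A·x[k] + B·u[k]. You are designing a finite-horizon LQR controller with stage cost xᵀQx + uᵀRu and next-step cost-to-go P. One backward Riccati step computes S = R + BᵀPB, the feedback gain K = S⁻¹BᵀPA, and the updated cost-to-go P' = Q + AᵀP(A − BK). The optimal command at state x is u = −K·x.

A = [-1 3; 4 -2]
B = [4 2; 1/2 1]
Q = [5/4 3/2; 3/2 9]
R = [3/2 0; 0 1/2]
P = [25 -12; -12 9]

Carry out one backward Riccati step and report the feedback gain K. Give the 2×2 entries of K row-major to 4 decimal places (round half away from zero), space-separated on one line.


-2.3248 1.8886 3.8688 -2.0959

BᵀP = [94.0000 -43.5000; 38.0000 -15.0000]
S = R + BᵀPB = [3/2 0; 0 1/2] + [354.2500 144.5000; 144.5000 61.0000] = [355.7500 144.5000; 144.5000 61.5000]
BᵀPA = [-268.0000 369.0000; -98.0000 144.0000]
K = S⁻¹·BᵀPA = [-2.3248 1.8886; 3.8688 -2.0959]
A−BK = [0.5615 -0.3625; 1.2936 -0.8484]
AᵀP(A−BK) = [21.1007 -14.2623; -14.2623 9.9285]
P' = Q + AᵀP(A−BK) = [22.3507 -12.7623; -12.7623 18.9285]
tr(P') = 41.2792


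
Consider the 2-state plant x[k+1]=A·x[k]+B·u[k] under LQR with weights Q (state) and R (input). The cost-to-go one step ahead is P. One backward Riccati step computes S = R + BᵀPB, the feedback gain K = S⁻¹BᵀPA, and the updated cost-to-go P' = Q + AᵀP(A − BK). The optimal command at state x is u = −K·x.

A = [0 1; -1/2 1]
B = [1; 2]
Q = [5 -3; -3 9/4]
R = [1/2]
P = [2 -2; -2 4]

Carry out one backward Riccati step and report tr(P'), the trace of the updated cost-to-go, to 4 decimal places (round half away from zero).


7.8690

BᵀP = [-2.0000 6.0000]
S = R + BᵀPB = [1/2] + [10.0000] = [10.5000]
BᵀPA = [-3.0000 4.0000]
K = S⁻¹·BᵀPA = [-0.2857 0.3810]
A−BK = [0.2857 0.6190; 0.0714 0.2381]
AᵀP(A−BK) = [0.1429 0.1429; 0.1429 0.4762]
P' = Q + AᵀP(A−BK) = [5.1429 -2.8571; -2.8571 2.7262]
tr(P') = 7.8690
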